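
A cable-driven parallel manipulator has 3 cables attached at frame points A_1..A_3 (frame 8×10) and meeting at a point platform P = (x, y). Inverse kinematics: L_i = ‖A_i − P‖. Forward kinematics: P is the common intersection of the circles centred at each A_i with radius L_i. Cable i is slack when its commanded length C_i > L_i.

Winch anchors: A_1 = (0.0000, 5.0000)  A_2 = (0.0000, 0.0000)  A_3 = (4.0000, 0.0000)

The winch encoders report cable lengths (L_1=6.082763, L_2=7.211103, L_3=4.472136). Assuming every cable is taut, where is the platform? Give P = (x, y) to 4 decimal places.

(6.0000, 4.0000)

circle eqns → linear via eq_j − eq_1; set k_j = A_j·A_j − L_j²
k_1 = 0.0000+25.0000−37.0000 = -12.0000
0.0000·x + 10.0000·y = k_1−k_2 = 40.0000
-8.0000·x + 10.0000·y = k_1−k_3 = -8.0000
solve first two rows → x=6.0000, y=4.0000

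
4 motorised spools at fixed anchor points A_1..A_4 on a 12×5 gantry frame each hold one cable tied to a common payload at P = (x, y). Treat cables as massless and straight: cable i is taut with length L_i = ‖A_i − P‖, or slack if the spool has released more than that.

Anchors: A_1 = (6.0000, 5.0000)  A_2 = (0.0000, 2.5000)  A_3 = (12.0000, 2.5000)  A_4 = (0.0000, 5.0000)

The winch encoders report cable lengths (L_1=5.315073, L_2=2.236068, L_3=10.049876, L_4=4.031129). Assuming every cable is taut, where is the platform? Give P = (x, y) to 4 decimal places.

circle eqns → linear via eq_j − eq_1; set k_j = A_j·A_j − L_j²
k_1 = 36.0000+25.0000−28.2500 = 32.7500
12.0000·x + 5.0000·y = k_1−k_2 = 31.5000
-12.0000·x + 5.0000·y = k_1−k_3 = -16.5000
12.0000·x + 0.0000·y = k_1−k_4 = 24.0000
solve first two rows → x=2.0000, y=1.5000
check cable 4: ‖A_4−P‖² = 16.2500 ≈ L_4² = 16.2500 ✓

(2.0000, 1.5000)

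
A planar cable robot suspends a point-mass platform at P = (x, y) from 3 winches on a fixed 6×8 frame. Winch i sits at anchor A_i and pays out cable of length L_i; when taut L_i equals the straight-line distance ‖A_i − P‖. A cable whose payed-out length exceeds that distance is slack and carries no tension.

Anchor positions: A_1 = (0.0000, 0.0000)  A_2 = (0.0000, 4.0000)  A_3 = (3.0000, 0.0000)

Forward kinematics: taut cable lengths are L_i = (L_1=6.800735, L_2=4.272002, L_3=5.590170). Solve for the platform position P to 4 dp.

(4.0000, 5.5000)

expand ‖A_i−P‖²=L_i² and subtract eq 1 (k_i ≔ ‖A_i‖²−L_i²)
k_1 = 0.0000+0.0000−46.2500 = -46.2500
eq1−eq2 → [0.0000  -8.0000]·P = -44.0000
eq1−eq3 → [-6.0000  0.0000]·P = -24.0000
2×2 solve → P = (4.0000, 5.5000)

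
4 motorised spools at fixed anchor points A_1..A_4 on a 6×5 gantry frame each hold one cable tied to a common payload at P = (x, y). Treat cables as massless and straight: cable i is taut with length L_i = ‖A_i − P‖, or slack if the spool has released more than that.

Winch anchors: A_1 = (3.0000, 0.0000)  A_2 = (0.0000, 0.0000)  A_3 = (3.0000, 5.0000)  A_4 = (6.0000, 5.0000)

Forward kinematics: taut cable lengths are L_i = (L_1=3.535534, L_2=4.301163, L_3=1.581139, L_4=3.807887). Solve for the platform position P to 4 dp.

expand ‖A_i−P‖²=L_i² and subtract eq 1 (q_i ≔ ‖A_i‖²−L_i²)
q_1 = 9.0000+0.0000−12.5000 = -3.5000
eq1−eq2 → [6.0000  0.0000]·P = 15.0000
eq1−eq3 → [0.0000  -10.0000]·P = -35.0000
eq1−eq4 → [-6.0000  -10.0000]·P = -50.0000
2×2 solve → P = (2.5000, 3.5000)
check cable 4: ‖A_4−P‖² = 14.5000 ≈ L_4² = 14.5000 ✓

(2.5000, 3.5000)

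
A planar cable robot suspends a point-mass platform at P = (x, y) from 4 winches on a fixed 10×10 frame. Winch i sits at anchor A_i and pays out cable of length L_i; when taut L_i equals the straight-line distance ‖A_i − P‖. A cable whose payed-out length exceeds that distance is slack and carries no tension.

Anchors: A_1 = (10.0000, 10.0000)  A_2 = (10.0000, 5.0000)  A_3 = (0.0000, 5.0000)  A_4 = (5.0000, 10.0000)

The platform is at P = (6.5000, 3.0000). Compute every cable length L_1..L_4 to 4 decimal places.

L_1 = √((10.0000−6.5000)² + (10.0000−3.0000)²) = 7.8262
L_2 = √((10.0000−6.5000)² + (5.0000−3.0000)²) = 4.0311
L_3 = √((0.0000−6.5000)² + (5.0000−3.0000)²) = 6.8007
L_4 = √((5.0000−6.5000)² + (10.0000−3.0000)²) = 7.1589

(7.8262, 4.0311, 6.8007, 7.1589)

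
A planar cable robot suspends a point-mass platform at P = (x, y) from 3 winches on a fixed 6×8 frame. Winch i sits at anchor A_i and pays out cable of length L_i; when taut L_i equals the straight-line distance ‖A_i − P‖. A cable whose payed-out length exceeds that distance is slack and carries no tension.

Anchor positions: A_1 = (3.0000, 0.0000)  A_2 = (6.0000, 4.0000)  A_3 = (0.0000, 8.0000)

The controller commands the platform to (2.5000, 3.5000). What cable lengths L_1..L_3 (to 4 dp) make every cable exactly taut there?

(3.5355, 3.5355, 5.1478)

cable 1: Δx=0.5000, Δy=-3.5000; L_1 = √(Δx²+Δy²) = 3.5355
cable 2: Δx=3.5000, Δy=0.5000; L_2 = √(Δx²+Δy²) = 3.5355
cable 3: Δx=-2.5000, Δy=4.5000; L_3 = √(Δx²+Δy²) = 5.1478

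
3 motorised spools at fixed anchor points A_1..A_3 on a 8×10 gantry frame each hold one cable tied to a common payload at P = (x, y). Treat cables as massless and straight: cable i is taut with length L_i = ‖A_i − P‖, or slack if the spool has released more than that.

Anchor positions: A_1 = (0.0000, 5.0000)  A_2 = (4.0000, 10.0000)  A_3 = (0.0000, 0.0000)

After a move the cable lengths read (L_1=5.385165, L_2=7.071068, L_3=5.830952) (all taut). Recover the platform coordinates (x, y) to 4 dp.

(5.0000, 3.0000)

expand ‖A_i−P‖²=L_i² and subtract eq 1 (q_i ≔ ‖A_i‖²−L_i²)
q_1 = 0.0000+25.0000−29.0000 = -4.0000
eq1−eq2 → [-8.0000  -10.0000]·P = -70.0000
eq1−eq3 → [0.0000  10.0000]·P = 30.0000
2×2 solve → P = (5.0000, 3.0000)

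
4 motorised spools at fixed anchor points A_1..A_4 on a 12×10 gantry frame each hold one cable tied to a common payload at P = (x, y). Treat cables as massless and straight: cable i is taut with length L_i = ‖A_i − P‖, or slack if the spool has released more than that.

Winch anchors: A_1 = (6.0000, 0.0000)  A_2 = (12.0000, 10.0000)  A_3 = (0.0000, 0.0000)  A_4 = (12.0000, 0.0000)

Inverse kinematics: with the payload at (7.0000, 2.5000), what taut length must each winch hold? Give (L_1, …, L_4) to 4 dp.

L_1 = √((6.0000−7.0000)² + (0.0000−2.5000)²) = 2.6926
L_2 = √((12.0000−7.0000)² + (10.0000−2.5000)²) = 9.0139
L_3 = √((0.0000−7.0000)² + (0.0000−2.5000)²) = 7.4330
L_4 = √((12.0000−7.0000)² + (0.0000−2.5000)²) = 5.5902

(2.6926, 9.0139, 7.4330, 5.5902)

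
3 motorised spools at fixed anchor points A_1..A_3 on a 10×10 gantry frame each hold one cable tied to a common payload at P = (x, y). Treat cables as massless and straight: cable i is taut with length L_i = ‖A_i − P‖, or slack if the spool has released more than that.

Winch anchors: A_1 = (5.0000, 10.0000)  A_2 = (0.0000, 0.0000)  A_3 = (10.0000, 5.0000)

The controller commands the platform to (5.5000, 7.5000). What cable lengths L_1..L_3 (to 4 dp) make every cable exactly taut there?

L_1: Δ = A_1−P = (-0.5000, 2.5000) → ‖Δ‖ = √6.5000 = 2.5495
L_2: Δ = A_2−P = (-5.5000, -7.5000) → ‖Δ‖ = √86.5000 = 9.3005
L_3: Δ = A_3−P = (4.5000, -2.5000) → ‖Δ‖ = √26.5000 = 5.1478

(2.5495, 9.3005, 5.1478)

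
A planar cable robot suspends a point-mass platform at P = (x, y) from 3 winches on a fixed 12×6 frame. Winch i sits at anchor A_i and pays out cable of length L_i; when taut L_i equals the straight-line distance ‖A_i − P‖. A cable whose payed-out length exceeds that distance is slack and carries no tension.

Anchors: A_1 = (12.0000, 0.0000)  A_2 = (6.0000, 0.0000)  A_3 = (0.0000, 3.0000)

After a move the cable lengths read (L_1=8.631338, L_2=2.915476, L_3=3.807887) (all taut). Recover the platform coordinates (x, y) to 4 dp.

each cable: (A_i−P)·(A_i−P) = L_i²; let q_i = ‖A_i‖²−L_i²
q_1 = 144.0000+0.0000−74.5000 = 69.5000
row 1: 12.0000x + 0.0000y = 42.0000  (q_2=27.5000)
row 2: 24.0000x − 6.0000y = 75.0000  (q_3=-5.5000)
Cramer on rows 1–2 → x = 3.5000, y = 1.5000

(3.5000, 1.5000)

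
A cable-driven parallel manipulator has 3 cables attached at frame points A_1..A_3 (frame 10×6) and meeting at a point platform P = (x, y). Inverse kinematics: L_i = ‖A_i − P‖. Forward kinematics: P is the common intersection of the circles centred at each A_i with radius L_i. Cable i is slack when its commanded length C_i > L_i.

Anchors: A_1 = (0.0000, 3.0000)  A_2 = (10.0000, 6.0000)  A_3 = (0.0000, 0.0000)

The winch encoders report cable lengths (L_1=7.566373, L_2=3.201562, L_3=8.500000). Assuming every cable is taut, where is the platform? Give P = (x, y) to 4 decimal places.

(7.5000, 4.0000)

circle eqns → linear via eq_j − eq_1; set k_j = A_j·A_j − L_j²
k_1 = 0.0000+9.0000−57.2500 = -48.2500
-20.0000·x − 6.0000·y = k_1−k_2 = -174.0000
0.0000·x + 6.0000·y = k_1−k_3 = 24.0000
solve first two rows → x=7.5000, y=4.0000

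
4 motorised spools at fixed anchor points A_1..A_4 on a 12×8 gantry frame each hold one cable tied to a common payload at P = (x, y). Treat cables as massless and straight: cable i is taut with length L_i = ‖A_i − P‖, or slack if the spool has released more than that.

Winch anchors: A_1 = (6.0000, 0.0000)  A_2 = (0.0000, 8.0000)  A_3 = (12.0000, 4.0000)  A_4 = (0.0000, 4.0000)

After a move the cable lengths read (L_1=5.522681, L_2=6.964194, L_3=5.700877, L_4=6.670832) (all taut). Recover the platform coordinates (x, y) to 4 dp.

expand ‖A_i−P‖²=L_i² and subtract eq 1 (c_i ≔ ‖A_i‖²−L_i²)
c_1 = 36.0000+0.0000−30.5000 = 5.5000
eq1−eq2 → [12.0000  -16.0000]·P = -10.0000
eq1−eq3 → [-12.0000  -8.0000]·P = -122.0000
eq1−eq4 → [12.0000  -8.0000]·P = 34.0000
2×2 solve → P = (6.5000, 5.5000)
check cable 4: ‖A_4−P‖² = 44.5000 ≈ L_4² = 44.5000 ✓

(6.5000, 5.5000)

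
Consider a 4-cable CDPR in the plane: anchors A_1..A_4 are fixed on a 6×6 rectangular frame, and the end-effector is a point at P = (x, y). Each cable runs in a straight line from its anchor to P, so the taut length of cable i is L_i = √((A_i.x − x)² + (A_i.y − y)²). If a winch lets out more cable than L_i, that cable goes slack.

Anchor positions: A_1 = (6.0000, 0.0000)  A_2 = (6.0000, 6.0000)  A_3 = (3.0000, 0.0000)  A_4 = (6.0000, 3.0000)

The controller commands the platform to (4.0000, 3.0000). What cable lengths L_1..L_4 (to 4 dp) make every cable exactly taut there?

(3.6056, 3.6056, 3.1623, 2.0000)

cable 1: Δx=2.0000, Δy=-3.0000; L_1 = √(Δx²+Δy²) = 3.6056
cable 2: Δx=2.0000, Δy=3.0000; L_2 = √(Δx²+Δy²) = 3.6056
cable 3: Δx=-1.0000, Δy=-3.0000; L_3 = √(Δx²+Δy²) = 3.1623
cable 4: Δx=2.0000, Δy=0.0000; L_4 = √(Δx²+Δy²) = 2.0000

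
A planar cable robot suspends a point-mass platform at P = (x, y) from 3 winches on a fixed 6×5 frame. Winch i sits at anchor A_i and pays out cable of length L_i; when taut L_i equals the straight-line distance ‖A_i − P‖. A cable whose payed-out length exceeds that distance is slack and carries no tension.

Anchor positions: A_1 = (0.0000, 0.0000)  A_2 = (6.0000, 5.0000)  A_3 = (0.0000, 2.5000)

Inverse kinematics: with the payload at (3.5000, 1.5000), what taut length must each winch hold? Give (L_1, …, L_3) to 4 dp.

L_1 = √((0.0000−3.5000)² + (0.0000−1.5000)²) = 3.8079
L_2 = √((6.0000−3.5000)² + (5.0000−1.5000)²) = 4.3012
L_3 = √((0.0000−3.5000)² + (2.5000−1.5000)²) = 3.6401

(3.8079, 4.3012, 3.6401)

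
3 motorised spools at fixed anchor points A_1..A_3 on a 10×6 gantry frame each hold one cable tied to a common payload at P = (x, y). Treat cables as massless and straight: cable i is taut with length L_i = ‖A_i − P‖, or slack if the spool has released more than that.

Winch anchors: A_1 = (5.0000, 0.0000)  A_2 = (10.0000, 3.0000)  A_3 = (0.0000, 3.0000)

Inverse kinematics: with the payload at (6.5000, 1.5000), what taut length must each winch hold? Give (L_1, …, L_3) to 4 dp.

(2.1213, 3.8079, 6.6708)

cable 1: Δx=-1.5000, Δy=-1.5000; L_1 = √(Δx²+Δy²) = 2.1213
cable 2: Δx=3.5000, Δy=1.5000; L_2 = √(Δx²+Δy²) = 3.8079
cable 3: Δx=-6.5000, Δy=1.5000; L_3 = √(Δx²+Δy²) = 6.6708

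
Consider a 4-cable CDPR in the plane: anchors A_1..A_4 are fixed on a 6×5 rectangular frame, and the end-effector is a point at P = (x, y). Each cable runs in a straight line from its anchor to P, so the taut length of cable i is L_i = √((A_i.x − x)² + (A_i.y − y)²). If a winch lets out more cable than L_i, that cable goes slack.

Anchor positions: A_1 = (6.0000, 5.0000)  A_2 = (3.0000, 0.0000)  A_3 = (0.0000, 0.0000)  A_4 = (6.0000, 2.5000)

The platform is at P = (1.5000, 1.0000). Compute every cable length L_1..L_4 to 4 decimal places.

L_1: Δ = A_1−P = (4.5000, 4.0000) → ‖Δ‖ = √36.2500 = 6.0208
L_2: Δ = A_2−P = (1.5000, -1.0000) → ‖Δ‖ = √3.2500 = 1.8028
L_3: Δ = A_3−P = (-1.5000, -1.0000) → ‖Δ‖ = √3.2500 = 1.8028
L_4: Δ = A_4−P = (4.5000, 1.5000) → ‖Δ‖ = √22.5000 = 4.7434

(6.0208, 1.8028, 1.8028, 4.7434)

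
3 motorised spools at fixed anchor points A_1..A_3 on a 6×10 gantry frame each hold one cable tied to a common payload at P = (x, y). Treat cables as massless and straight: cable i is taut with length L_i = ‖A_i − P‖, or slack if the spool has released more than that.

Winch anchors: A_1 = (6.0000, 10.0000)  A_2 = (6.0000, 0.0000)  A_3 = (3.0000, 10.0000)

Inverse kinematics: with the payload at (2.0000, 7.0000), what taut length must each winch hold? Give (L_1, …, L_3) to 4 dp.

L_1: Δ = A_1−P = (4.0000, 3.0000) → ‖Δ‖ = √25.0000 = 5.0000
L_2: Δ = A_2−P = (4.0000, -7.0000) → ‖Δ‖ = √65.0000 = 8.0623
L_3: Δ = A_3−P = (1.0000, 3.0000) → ‖Δ‖ = √10.0000 = 3.1623

(5.0000, 8.0623, 3.1623)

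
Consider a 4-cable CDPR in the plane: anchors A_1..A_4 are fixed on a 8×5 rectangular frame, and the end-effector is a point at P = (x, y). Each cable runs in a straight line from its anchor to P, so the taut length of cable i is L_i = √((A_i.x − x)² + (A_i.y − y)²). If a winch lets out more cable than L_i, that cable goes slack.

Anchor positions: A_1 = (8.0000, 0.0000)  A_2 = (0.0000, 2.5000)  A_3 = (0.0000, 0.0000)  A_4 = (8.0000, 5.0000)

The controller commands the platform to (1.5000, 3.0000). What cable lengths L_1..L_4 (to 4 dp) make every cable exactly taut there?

L_1: Δ = A_1−P = (6.5000, -3.0000) → ‖Δ‖ = √51.2500 = 7.1589
L_2: Δ = A_2−P = (-1.5000, -0.5000) → ‖Δ‖ = √2.5000 = 1.5811
L_3: Δ = A_3−P = (-1.5000, -3.0000) → ‖Δ‖ = √11.2500 = 3.3541
L_4: Δ = A_4−P = (6.5000, 2.0000) → ‖Δ‖ = √46.2500 = 6.8007

(7.1589, 1.5811, 3.3541, 6.8007)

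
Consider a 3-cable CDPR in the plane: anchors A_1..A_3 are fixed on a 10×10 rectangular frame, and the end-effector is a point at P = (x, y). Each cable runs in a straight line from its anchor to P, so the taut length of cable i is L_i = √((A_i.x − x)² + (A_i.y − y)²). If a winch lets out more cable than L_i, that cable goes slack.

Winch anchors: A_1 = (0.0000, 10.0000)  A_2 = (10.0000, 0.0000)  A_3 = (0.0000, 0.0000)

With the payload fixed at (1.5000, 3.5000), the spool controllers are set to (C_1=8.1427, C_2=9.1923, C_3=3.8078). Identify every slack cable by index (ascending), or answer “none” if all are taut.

cable 1: L_1 = ‖A_1−P‖ = 6.6708;  C_1 = 8.1427 → slack
cable 2: L_2 = ‖A_2−P‖ = 9.1924;  C_2 = 9.1923 → taut
cable 3: L_3 = ‖A_3−P‖ = 3.8079;  C_3 = 3.8078 → taut

1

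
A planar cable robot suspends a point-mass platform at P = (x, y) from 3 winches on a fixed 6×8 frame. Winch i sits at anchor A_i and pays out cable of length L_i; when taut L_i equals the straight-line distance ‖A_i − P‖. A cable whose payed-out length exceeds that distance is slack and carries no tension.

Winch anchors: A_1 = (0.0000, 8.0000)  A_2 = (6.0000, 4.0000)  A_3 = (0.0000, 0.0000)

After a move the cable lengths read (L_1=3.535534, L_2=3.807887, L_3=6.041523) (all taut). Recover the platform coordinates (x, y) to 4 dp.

circle eqns → linear via eq_j − eq_1; set c_j = A_j·A_j − L_j²
c_1 = 0.0000+64.0000−12.5000 = 51.5000
-12.0000·x + 8.0000·y = c_1−c_2 = 14.0000
0.0000·x + 16.0000·y = c_1−c_3 = 88.0000
solve first two rows → x=2.5000, y=5.5000

(2.5000, 5.5000)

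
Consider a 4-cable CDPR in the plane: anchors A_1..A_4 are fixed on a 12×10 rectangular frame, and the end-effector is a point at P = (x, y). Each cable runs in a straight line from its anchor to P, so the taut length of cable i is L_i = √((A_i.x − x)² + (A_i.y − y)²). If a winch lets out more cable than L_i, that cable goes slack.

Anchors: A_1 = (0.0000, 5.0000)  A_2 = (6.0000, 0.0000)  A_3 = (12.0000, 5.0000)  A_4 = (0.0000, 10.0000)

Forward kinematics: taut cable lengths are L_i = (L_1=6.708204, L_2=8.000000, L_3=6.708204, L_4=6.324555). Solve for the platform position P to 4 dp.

each cable: (A_i−P)·(A_i−P) = L_i²; let k_i = ‖A_i‖²−L_i²
k_1 = 0.0000+25.0000−45.0000 = -20.0000
row 1: -12.0000x + 10.0000y = 8.0000  (k_2=-28.0000)
row 2: -24.0000x + 0.0000y = -144.0000  (k_3=124.0000)
row 3: 0.0000x − 10.0000y = -80.0000  (k_4=60.0000)
Cramer on rows 1–2 → x = 6.0000, y = 8.0000
check cable 4: ‖A_4−P‖² = 40.0000 ≈ L_4² = 40.0000 ✓

(6.0000, 8.0000)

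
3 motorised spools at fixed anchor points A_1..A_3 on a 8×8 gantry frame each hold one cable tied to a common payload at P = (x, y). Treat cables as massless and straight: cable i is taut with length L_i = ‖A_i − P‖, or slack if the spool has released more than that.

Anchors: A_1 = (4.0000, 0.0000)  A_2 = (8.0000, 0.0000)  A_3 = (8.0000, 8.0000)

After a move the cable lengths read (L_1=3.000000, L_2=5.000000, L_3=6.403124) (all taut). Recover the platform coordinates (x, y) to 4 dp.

(4.0000, 3.0000)

expand ‖A_i−P‖²=L_i² and subtract eq 1 (q_i ≔ ‖A_i‖²−L_i²)
q_1 = 16.0000+0.0000−9.0000 = 7.0000
eq1−eq2 → [-8.0000  0.0000]·P = -32.0000
eq1−eq3 → [-8.0000  -16.0000]·P = -80.0000
2×2 solve → P = (4.0000, 3.0000)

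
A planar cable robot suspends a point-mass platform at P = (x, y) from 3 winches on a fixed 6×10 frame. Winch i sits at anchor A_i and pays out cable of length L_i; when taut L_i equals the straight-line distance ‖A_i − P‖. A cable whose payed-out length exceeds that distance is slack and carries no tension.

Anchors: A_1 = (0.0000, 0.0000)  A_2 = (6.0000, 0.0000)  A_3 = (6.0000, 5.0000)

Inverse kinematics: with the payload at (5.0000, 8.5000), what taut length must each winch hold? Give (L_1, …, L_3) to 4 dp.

(9.8615, 8.5586, 3.6401)

L_1: Δ = A_1−P = (-5.0000, -8.5000) → ‖Δ‖ = √97.2500 = 9.8615
L_2: Δ = A_2−P = (1.0000, -8.5000) → ‖Δ‖ = √73.2500 = 8.5586
L_3: Δ = A_3−P = (1.0000, -3.5000) → ‖Δ‖ = √13.2500 = 3.6401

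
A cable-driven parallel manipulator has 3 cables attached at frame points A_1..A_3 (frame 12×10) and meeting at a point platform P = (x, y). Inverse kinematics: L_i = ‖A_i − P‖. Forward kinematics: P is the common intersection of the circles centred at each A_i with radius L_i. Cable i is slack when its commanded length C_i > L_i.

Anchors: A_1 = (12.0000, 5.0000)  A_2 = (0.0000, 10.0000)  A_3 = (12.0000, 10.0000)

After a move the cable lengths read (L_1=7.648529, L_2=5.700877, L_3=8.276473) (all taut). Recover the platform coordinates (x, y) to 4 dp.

(4.5000, 6.5000)

expand ‖A_i−P‖²=L_i² and subtract eq 1 (q_i ≔ ‖A_i‖²−L_i²)
q_1 = 144.0000+25.0000−58.5000 = 110.5000
eq1−eq2 → [24.0000  -10.0000]·P = 43.0000
eq1−eq3 → [0.0000  -10.0000]·P = -65.0000
2×2 solve → P = (4.5000, 6.5000)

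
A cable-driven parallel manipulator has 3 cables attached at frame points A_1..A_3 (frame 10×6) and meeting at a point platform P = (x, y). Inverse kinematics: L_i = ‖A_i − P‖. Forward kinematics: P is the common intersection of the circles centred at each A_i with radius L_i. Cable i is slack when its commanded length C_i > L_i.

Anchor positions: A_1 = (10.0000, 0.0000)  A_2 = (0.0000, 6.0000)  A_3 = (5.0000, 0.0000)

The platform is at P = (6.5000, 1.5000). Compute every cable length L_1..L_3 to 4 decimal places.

cable 1: Δx=3.5000, Δy=-1.5000; L_1 = √(Δx²+Δy²) = 3.8079
cable 2: Δx=-6.5000, Δy=4.5000; L_2 = √(Δx²+Δy²) = 7.9057
cable 3: Δx=-1.5000, Δy=-1.5000; L_3 = √(Δx²+Δy²) = 2.1213

(3.8079, 7.9057, 2.1213)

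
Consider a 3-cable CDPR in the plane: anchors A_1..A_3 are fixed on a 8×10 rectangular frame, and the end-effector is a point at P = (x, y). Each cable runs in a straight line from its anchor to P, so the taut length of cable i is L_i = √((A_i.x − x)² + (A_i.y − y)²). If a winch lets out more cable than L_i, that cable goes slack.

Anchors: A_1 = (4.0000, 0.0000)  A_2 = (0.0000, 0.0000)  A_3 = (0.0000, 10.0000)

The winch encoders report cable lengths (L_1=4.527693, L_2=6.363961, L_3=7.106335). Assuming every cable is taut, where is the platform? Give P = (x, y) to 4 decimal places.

circle eqns → linear via eq_j − eq_1; set q_j = A_j·A_j − L_j²
q_1 = 16.0000+0.0000−20.5000 = -4.5000
8.0000·x + 0.0000·y = q_1−q_2 = 36.0000
8.0000·x − 20.0000·y = q_1−q_3 = -54.0000
solve first two rows → x=4.5000, y=4.5000

(4.5000, 4.5000)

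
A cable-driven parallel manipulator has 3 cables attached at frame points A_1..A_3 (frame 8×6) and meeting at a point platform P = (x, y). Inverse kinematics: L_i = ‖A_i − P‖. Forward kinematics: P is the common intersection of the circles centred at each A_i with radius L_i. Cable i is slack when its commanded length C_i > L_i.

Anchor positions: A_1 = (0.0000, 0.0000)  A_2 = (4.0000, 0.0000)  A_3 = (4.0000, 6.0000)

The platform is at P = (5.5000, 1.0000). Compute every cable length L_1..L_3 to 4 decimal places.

(5.5902, 1.8028, 5.2202)

cable 1: Δx=-5.5000, Δy=-1.0000; L_1 = √(Δx²+Δy²) = 5.5902
cable 2: Δx=-1.5000, Δy=-1.0000; L_2 = √(Δx²+Δy²) = 1.8028
cable 3: Δx=-1.5000, Δy=5.0000; L_3 = √(Δx²+Δy²) = 5.2202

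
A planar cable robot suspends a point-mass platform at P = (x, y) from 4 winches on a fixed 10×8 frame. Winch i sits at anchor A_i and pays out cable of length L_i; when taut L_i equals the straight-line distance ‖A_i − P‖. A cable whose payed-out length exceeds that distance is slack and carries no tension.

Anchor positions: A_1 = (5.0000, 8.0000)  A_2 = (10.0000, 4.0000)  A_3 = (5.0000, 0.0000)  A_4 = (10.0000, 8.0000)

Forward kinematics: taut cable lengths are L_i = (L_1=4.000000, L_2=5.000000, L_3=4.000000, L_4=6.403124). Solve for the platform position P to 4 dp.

(5.0000, 4.0000)

circle eqns → linear via eq_j − eq_1; set q_j = A_j·A_j − L_j²
q_1 = 25.0000+64.0000−16.0000 = 73.0000
-10.0000·x + 8.0000·y = q_1−q_2 = -18.0000
0.0000·x + 16.0000·y = q_1−q_3 = 64.0000
-10.0000·x + 0.0000·y = q_1−q_4 = -50.0000
solve first two rows → x=5.0000, y=4.0000
check cable 4: ‖A_4−P‖² = 41.0000 ≈ L_4² = 41.0000 ✓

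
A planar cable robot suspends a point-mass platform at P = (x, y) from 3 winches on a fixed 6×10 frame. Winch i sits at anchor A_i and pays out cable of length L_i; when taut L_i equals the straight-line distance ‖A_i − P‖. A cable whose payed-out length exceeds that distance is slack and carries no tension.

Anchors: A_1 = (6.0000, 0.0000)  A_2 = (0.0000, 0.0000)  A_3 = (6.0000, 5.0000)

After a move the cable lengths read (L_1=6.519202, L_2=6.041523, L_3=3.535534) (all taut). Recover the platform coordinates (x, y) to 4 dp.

(2.5000, 5.5000)

circle eqns → linear via eq_j − eq_1; set q_j = A_j·A_j − L_j²
q_1 = 36.0000+0.0000−42.5000 = -6.5000
12.0000·x + 0.0000·y = q_1−q_2 = 30.0000
0.0000·x − 10.0000·y = q_1−q_3 = -55.0000
solve first two rows → x=2.5000, y=5.5000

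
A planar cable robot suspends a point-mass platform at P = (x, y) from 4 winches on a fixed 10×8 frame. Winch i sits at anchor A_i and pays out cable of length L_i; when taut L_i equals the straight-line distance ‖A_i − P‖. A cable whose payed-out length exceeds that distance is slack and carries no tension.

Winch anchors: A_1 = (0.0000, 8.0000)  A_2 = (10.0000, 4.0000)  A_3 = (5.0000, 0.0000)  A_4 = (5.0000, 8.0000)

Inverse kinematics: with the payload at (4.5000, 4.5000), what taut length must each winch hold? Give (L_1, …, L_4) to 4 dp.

(5.7009, 5.5227, 4.5277, 3.5355)

cable 1: Δx=-4.5000, Δy=3.5000; L_1 = √(Δx²+Δy²) = 5.7009
cable 2: Δx=5.5000, Δy=-0.5000; L_2 = √(Δx²+Δy²) = 5.5227
cable 3: Δx=0.5000, Δy=-4.5000; L_3 = √(Δx²+Δy²) = 4.5277
cable 4: Δx=0.5000, Δy=3.5000; L_4 = √(Δx²+Δy²) = 3.5355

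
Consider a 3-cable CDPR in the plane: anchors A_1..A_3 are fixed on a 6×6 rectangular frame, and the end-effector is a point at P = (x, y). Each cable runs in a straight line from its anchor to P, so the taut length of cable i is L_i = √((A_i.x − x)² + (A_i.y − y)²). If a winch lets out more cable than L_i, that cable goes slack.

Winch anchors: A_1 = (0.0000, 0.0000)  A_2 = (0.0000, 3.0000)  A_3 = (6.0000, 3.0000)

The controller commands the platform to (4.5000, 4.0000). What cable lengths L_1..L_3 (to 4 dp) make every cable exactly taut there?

L_1 = √((0.0000−4.5000)² + (0.0000−4.0000)²) = 6.0208
L_2 = √((0.0000−4.5000)² + (3.0000−4.0000)²) = 4.6098
L_3 = √((6.0000−4.5000)² + (3.0000−4.0000)²) = 1.8028

(6.0208, 4.6098, 1.8028)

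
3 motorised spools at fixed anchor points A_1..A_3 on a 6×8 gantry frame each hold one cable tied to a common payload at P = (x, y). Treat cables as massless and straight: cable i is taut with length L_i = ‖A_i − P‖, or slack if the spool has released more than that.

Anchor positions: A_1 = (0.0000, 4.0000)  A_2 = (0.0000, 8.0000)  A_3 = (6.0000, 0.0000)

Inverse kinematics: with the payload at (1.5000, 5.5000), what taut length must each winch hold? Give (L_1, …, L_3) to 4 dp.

L_1: Δ = A_1−P = (-1.5000, -1.5000) → ‖Δ‖ = √4.5000 = 2.1213
L_2: Δ = A_2−P = (-1.5000, 2.5000) → ‖Δ‖ = √8.5000 = 2.9155
L_3: Δ = A_3−P = (4.5000, -5.5000) → ‖Δ‖ = √50.5000 = 7.1063

(2.1213, 2.9155, 7.1063)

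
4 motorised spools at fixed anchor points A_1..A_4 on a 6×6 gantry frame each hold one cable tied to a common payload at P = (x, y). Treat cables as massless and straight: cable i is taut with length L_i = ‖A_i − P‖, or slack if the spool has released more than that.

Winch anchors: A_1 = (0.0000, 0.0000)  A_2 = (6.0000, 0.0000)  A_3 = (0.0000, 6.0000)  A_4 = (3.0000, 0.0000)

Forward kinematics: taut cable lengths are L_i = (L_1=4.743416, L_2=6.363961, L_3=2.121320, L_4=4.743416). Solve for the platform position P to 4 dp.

circle eqns → linear via eq_j − eq_1; set k_j = A_j·A_j − L_j²
k_1 = 0.0000+0.0000−22.5000 = -22.5000
-12.0000·x + 0.0000·y = k_1−k_2 = -18.0000
0.0000·x − 12.0000·y = k_1−k_3 = -54.0000
-6.0000·x + 0.0000·y = k_1−k_4 = -9.0000
solve first two rows → x=1.5000, y=4.5000
check cable 4: ‖A_4−P‖² = 22.5000 ≈ L_4² = 22.5000 ✓

(1.5000, 4.5000)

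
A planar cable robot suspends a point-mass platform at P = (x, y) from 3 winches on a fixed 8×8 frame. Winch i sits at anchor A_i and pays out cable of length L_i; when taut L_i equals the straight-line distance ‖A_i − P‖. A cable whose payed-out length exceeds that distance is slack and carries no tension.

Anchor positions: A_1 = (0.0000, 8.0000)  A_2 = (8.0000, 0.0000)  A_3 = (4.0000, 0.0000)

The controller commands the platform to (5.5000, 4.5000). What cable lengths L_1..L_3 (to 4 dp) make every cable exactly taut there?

L_1 = √((0.0000−5.5000)² + (8.0000−4.5000)²) = 6.5192
L_2 = √((8.0000−5.5000)² + (0.0000−4.5000)²) = 5.1478
L_3 = √((4.0000−5.5000)² + (0.0000−4.5000)²) = 4.7434

(6.5192, 5.1478, 4.7434)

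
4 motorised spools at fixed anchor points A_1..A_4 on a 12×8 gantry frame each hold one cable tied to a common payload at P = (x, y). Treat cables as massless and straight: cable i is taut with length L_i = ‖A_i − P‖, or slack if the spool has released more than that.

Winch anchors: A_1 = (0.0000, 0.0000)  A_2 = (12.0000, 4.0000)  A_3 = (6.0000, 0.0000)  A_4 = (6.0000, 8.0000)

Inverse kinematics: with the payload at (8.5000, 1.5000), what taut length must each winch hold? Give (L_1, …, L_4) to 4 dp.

L_1: Δ = A_1−P = (-8.5000, -1.5000) → ‖Δ‖ = √74.5000 = 8.6313
L_2: Δ = A_2−P = (3.5000, 2.5000) → ‖Δ‖ = √18.5000 = 4.3012
L_3: Δ = A_3−P = (-2.5000, -1.5000) → ‖Δ‖ = √8.5000 = 2.9155
L_4: Δ = A_4−P = (-2.5000, 6.5000) → ‖Δ‖ = √48.5000 = 6.9642

(8.6313, 4.3012, 2.9155, 6.9642)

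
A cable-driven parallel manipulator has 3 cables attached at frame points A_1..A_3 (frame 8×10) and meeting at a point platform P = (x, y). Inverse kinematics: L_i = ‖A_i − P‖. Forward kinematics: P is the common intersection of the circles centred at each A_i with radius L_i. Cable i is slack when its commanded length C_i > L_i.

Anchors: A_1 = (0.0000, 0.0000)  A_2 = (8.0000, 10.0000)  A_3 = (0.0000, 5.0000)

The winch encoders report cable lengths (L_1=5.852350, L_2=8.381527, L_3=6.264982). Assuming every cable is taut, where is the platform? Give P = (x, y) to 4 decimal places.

(5.5000, 2.0000)

expand ‖A_i−P‖²=L_i² and subtract eq 1 (k_i ≔ ‖A_i‖²−L_i²)
k_1 = 0.0000+0.0000−34.2500 = -34.2500
eq1−eq2 → [-16.0000  -20.0000]·P = -128.0000
eq1−eq3 → [0.0000  -10.0000]·P = -20.0000
2×2 solve → P = (5.5000, 2.0000)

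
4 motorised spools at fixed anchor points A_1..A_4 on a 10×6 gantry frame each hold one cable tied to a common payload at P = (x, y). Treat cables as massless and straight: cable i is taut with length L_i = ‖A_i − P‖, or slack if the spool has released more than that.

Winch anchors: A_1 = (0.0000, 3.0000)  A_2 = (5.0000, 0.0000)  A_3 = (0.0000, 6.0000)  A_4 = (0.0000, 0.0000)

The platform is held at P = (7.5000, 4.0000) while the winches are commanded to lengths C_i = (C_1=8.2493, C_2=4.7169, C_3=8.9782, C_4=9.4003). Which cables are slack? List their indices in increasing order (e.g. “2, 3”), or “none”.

1, 3, 4

cable 1: √((-7.5000)²+(-1.0000)²)=7.5664, C_1=8.2493: slack
cable 2: √((-2.5000)²+(-4.0000)²)=4.7170, C_2=4.7169: taut
cable 3: √((-7.5000)²+(2.0000)²)=7.7621, C_3=8.9782: slack
cable 4: √((-7.5000)²+(-4.0000)²)=8.5000, C_4=9.4003: slack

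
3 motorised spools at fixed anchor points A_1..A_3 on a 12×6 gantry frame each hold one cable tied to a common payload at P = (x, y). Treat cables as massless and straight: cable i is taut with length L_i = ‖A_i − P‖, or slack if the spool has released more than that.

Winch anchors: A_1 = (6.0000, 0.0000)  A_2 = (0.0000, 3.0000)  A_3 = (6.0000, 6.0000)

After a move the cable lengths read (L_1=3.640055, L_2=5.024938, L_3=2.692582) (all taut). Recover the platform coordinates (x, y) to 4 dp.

each cable: (A_i−P)·(A_i−P) = L_i²; let q_i = ‖A_i‖²−L_i²
q_1 = 36.0000+0.0000−13.2500 = 22.7500
row 1: 12.0000x − 6.0000y = 39.0000  (q_2=-16.2500)
row 2: 0.0000x − 12.0000y = -42.0000  (q_3=64.7500)
Cramer on rows 1–2 → x = 5.0000, y = 3.5000

(5.0000, 3.5000)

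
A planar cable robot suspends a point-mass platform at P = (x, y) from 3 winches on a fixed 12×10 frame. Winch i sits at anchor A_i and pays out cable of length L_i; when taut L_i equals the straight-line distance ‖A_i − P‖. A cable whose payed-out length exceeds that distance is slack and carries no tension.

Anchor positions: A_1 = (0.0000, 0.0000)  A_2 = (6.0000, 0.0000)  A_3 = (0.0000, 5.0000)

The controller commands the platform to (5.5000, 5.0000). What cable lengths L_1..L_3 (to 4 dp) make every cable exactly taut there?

L_1: Δ = A_1−P = (-5.5000, -5.0000) → ‖Δ‖ = √55.2500 = 7.4330
L_2: Δ = A_2−P = (0.5000, -5.0000) → ‖Δ‖ = √25.2500 = 5.0249
L_3: Δ = A_3−P = (-5.5000, 0.0000) → ‖Δ‖ = √30.2500 = 5.5000

(7.4330, 5.0249, 5.5000)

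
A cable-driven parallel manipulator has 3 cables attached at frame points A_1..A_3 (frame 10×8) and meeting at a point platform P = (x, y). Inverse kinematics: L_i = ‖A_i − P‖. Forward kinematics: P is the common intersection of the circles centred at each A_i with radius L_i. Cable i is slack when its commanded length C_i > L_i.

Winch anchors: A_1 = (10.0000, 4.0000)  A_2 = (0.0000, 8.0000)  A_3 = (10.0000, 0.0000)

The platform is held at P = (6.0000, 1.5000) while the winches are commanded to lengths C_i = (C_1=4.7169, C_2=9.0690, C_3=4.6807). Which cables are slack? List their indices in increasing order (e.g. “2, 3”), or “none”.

cable 1: L_1 = ‖A_1−P‖ = 4.7170;  C_1 = 4.7169 → taut
cable 2: L_2 = ‖A_2−P‖ = 8.8459;  C_2 = 9.0690 → slack
cable 3: L_3 = ‖A_3−P‖ = 4.2720;  C_3 = 4.6807 → slack

2, 3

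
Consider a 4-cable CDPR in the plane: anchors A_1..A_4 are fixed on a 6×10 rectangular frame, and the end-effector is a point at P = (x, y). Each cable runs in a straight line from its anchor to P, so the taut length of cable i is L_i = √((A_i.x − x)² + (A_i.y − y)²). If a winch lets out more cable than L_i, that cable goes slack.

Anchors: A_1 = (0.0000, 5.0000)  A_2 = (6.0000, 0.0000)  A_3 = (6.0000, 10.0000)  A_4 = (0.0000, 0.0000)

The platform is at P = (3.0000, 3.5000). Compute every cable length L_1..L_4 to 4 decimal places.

L_1 = √((0.0000−3.0000)² + (5.0000−3.5000)²) = 3.3541
L_2 = √((6.0000−3.0000)² + (0.0000−3.5000)²) = 4.6098
L_3 = √((6.0000−3.0000)² + (10.0000−3.5000)²) = 7.1589
L_4 = √((0.0000−3.0000)² + (0.0000−3.5000)²) = 4.6098

(3.3541, 4.6098, 7.1589, 4.6098)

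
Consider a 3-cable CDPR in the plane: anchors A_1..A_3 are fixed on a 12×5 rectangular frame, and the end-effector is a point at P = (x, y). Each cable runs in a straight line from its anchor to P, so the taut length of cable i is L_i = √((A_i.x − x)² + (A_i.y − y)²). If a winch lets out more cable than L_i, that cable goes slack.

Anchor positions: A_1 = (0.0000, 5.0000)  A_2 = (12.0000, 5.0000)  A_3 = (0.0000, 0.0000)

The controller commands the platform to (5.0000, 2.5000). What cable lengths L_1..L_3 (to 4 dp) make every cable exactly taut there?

(5.5902, 7.4330, 5.5902)

cable 1: Δx=-5.0000, Δy=2.5000; L_1 = √(Δx²+Δy²) = 5.5902
cable 2: Δx=7.0000, Δy=2.5000; L_2 = √(Δx²+Δy²) = 7.4330
cable 3: Δx=-5.0000, Δy=-2.5000; L_3 = √(Δx²+Δy²) = 5.5902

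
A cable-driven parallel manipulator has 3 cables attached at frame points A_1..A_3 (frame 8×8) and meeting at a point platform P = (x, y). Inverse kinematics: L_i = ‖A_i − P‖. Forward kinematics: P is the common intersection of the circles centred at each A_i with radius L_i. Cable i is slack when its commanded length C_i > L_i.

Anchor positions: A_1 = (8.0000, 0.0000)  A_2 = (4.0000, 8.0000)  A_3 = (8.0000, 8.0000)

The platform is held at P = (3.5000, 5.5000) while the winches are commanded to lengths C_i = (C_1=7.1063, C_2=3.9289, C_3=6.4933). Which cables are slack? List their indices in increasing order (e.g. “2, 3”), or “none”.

cable 1: √((4.5000)²+(-5.5000)²)=7.1063, C_1=7.1063: taut
cable 2: √((0.5000)²+(2.5000)²)=2.5495, C_2=3.9289: slack
cable 3: √((4.5000)²+(2.5000)²)=5.1478, C_3=6.4933: slack

2, 3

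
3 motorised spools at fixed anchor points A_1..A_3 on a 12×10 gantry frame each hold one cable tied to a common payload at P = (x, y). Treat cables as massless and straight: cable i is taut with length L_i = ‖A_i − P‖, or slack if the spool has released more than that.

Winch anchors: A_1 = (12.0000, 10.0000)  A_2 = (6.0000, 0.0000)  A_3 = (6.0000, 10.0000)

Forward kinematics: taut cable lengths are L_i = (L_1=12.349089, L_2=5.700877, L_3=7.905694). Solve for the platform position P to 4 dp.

(1.5000, 3.5000)

circle eqns → linear via eq_j − eq_1; set k_j = A_j·A_j − L_j²
k_1 = 144.0000+100.0000−152.5000 = 91.5000
12.0000·x + 20.0000·y = k_1−k_2 = 88.0000
12.0000·x + 0.0000·y = k_1−k_3 = 18.0000
solve first two rows → x=1.5000, y=3.5000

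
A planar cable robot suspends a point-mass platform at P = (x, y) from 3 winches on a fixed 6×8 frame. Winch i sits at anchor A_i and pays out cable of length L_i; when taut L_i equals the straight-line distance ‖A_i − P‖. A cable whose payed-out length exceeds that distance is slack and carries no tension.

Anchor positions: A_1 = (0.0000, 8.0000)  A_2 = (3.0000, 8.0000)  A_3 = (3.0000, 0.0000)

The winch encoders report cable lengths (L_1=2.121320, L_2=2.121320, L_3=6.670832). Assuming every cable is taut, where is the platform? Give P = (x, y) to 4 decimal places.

(1.5000, 6.5000)

expand ‖A_i−P‖²=L_i² and subtract eq 1 (k_i ≔ ‖A_i‖²−L_i²)
k_1 = 0.0000+64.0000−4.5000 = 59.5000
eq1−eq2 → [-6.0000  0.0000]·P = -9.0000
eq1−eq3 → [-6.0000  16.0000]·P = 95.0000
2×2 solve → P = (1.5000, 6.5000)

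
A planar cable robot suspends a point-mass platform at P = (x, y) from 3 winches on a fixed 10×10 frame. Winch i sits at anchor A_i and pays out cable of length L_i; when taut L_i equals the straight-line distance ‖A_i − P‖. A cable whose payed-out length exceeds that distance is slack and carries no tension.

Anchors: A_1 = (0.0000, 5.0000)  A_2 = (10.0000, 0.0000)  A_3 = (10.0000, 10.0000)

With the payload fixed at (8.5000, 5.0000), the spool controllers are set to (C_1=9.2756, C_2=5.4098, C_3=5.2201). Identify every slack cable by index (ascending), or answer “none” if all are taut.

1, 2

i=1: geometric 8.5000 vs commanded 9.2756 ⇒ slack
i=2: geometric 5.2202 vs commanded 5.4098 ⇒ slack
i=3: geometric 5.2202 vs commanded 5.2201 ⇒ taut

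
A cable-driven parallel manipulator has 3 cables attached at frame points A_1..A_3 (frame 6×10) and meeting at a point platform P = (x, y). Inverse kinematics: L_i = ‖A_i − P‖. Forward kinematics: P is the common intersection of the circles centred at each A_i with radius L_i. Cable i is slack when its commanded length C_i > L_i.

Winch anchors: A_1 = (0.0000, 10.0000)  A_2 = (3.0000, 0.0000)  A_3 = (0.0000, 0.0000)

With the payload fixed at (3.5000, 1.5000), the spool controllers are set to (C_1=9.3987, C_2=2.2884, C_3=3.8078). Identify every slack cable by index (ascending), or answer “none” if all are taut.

cable 1: √((-3.5000)²+(8.5000)²)=9.1924, C_1=9.3987: slack
cable 2: √((-0.5000)²+(-1.5000)²)=1.5811, C_2=2.2884: slack
cable 3: √((-3.5000)²+(-1.5000)²)=3.8079, C_3=3.8078: taut

1, 2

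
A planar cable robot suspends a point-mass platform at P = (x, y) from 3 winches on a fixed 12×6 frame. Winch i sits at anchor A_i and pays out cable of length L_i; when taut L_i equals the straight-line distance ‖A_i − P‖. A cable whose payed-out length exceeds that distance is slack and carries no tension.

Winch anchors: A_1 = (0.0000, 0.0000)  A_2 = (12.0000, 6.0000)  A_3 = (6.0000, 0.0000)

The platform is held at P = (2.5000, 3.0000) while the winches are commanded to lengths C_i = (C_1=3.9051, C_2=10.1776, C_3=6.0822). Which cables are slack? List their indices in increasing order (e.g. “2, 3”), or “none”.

i=1: geometric 3.9051 vs commanded 3.9051 ⇒ taut
i=2: geometric 9.9624 vs commanded 10.1776 ⇒ slack
i=3: geometric 4.6098 vs commanded 6.0822 ⇒ slack

2, 3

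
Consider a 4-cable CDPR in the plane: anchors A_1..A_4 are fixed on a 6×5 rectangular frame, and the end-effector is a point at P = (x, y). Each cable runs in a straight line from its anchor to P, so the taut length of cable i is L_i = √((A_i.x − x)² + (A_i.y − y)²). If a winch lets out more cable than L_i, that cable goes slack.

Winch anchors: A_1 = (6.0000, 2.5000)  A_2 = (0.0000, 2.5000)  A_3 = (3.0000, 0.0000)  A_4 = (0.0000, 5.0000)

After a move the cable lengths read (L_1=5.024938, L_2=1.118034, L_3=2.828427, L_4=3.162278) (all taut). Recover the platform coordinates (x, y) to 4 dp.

circle eqns → linear via eq_j − eq_1; set q_j = A_j·A_j − L_j²
q_1 = 36.0000+6.2500−25.2500 = 17.0000
12.0000·x + 0.0000·y = q_1−q_2 = 12.0000
6.0000·x + 5.0000·y = q_1−q_3 = 16.0000
12.0000·x − 5.0000·y = q_1−q_4 = 2.0000
solve first two rows → x=1.0000, y=2.0000
check cable 4: ‖A_4−P‖² = 10.0000 ≈ L_4² = 10.0000 ✓

(1.0000, 2.0000)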